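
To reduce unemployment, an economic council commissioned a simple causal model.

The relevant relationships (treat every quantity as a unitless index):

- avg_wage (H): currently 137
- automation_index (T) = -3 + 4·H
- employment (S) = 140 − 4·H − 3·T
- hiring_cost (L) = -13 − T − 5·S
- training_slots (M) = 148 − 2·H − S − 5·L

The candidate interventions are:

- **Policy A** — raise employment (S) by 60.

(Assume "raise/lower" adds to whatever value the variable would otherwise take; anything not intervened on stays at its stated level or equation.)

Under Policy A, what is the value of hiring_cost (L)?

9357

Policy A (S + 60):
  H = 137
  T = -3 + 4·137 = 545
  S = 140 − 4·137 − 3·545 (+60 from intervention) = -1983
  L = -13 − 545 − 5·(-1983) = 9357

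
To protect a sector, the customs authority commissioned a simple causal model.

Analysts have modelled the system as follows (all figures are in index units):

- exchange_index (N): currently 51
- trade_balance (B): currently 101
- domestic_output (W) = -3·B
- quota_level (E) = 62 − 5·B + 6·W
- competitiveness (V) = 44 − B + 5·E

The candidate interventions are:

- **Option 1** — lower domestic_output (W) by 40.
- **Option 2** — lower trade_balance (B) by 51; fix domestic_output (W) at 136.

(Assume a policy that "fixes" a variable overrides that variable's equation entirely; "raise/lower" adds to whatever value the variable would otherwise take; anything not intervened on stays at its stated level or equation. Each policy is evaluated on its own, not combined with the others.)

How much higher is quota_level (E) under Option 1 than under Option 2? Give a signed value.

Option 1 (W − 40):
  B = 101
  W = 0 − 3·101 (−40 from intervention) = -343
  E = 62 − 5·101 + 6·(-343) = -2501
Option 2 (B − 51, W := 136):
  B = 101 − 51 = 50
  W = 136
  E = 62 − 5·50 + 6·136 = 628
E: -2501 − 628 = -3129

-3129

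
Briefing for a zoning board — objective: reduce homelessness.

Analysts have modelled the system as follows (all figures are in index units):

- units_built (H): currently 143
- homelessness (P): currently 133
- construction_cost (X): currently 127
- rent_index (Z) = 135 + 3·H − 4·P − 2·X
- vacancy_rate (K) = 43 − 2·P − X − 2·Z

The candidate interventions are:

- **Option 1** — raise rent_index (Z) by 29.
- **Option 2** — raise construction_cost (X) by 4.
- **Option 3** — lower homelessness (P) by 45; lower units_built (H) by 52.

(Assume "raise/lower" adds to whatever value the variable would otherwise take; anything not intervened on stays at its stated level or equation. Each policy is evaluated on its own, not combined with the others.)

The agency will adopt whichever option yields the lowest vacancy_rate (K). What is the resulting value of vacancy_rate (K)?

36

Option 1 (Z + 29):
  H = 143
  P = 133
  X = 127
  Z = 135 + 3·143 − 4·133 − 2·127 (+29 from intervention) = -193
  K = 43 − 2·133 − 127 − 2·(-193) = 36
Option 2 (X + 4):
  H = 143
  P = 133
  X = 127 + 4 = 131
  Z = 135 + 3·143 − 4·133 − 2·131 = -230
  K = 43 − 2·133 − 131 − 2·(-230) = 106
Option 3 (P − 45, H − 52):
  H = 143 − 52 = 91
  P = 133 − 45 = 88
  X = 127
  Z = 135 + 3·91 − 4·88 − 2·127 = -198
  K = 43 − 2·88 − 127 − 2·(-198) = 136
Comparing — Option 1: K=36, Option 2: K=106, Option 3: K=136. Lowest is 36 (Option 1).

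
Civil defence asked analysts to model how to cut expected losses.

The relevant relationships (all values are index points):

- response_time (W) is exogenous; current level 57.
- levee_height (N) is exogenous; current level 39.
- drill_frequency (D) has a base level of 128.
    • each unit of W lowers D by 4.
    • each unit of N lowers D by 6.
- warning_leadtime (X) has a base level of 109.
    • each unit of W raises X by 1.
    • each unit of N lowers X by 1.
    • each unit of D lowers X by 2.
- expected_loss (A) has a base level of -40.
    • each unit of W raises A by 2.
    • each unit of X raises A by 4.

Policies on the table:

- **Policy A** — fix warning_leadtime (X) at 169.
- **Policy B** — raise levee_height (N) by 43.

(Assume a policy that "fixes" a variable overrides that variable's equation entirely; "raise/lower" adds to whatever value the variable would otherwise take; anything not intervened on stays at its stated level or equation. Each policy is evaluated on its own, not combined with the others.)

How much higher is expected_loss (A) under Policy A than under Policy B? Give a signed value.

-4396

Policy A (X := 169):
  W = 57
  N = 39
  D = 128 − 4·57 − 6·39 = -334
  X = 169
  A = -40 + 2·57 + 4·169 = 750
Policy B (N + 43):
  W = 57
  N = 39 + 43 = 82
  D = 128 − 4·57 − 6·82 = -592
  X = 109 + 57 − 82 − 2·(-592) = 1268
  A = -40 + 2·57 + 4·1268 = 5146
A: 750 − 5146 = -4396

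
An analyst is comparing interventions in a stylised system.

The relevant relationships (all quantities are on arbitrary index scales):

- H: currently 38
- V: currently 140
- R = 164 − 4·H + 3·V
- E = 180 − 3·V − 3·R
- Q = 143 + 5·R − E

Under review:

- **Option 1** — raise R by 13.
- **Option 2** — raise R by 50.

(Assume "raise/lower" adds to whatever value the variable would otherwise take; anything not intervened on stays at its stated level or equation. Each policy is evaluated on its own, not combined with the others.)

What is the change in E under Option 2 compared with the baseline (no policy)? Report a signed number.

-150

Baseline:
  H = 38
  V = 140
  R = 164 − 4·38 + 3·140 = 432
  E = 180 − 3·140 − 3·432 = -1536
Option 2 (R + 50):
  H = 38
  V = 140
  R = 164 − 4·38 + 3·140 (+50 from intervention) = 482
  E = 180 − 3·140 − 3·482 = -1686
Change in E: -1686 − (-1536) = -150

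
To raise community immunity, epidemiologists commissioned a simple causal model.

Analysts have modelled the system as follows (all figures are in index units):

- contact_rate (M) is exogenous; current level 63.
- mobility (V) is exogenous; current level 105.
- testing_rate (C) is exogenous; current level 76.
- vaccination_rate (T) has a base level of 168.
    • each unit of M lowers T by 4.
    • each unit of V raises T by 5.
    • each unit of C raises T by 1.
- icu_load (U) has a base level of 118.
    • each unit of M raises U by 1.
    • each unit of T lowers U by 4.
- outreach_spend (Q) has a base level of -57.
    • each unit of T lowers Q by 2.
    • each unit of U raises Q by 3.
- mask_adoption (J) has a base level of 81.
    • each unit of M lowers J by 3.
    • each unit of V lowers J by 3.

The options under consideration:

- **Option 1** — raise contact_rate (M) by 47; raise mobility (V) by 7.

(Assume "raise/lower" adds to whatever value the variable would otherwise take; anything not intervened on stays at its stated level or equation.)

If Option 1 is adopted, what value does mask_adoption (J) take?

Option 1 (M + 47, V + 7):
  M = 63 + 47 = 110
  V = 105 + 7 = 112
  J = 81 − 3·110 − 3·112 = -585

-585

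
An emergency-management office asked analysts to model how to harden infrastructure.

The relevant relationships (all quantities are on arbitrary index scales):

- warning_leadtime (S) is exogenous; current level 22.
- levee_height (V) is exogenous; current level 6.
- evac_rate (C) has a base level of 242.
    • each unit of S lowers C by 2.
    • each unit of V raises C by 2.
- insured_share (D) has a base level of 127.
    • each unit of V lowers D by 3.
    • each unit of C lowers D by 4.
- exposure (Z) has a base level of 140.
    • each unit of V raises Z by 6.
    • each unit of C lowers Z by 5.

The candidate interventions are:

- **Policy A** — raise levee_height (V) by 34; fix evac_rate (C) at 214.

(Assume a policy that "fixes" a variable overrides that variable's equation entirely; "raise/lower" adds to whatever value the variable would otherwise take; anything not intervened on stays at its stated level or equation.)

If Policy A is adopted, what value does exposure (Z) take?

-690

Policy A (V + 34, C := 214):
  S = 22
  V = 6 + 34 = 40
  C = 214
  Z = 140 + 6·40 − 5·214 = -690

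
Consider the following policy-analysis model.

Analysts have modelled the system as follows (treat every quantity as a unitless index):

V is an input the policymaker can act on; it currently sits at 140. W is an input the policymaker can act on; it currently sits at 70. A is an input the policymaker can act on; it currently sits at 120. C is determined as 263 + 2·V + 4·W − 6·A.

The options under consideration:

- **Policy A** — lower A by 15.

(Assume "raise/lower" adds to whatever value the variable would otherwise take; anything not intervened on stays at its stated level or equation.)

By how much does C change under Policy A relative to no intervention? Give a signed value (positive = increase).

Baseline:
  V = 140
  W = 70
  A = 120
  C = 263 + 2·140 + 4·70 − 6·120 = 103
Policy A (A − 15):
  V = 140
  W = 70
  A = 120 − 15 = 105
  C = 263 + 2·140 + 4·70 − 6·105 = 193
Change in C: 193 − 103 = 90

90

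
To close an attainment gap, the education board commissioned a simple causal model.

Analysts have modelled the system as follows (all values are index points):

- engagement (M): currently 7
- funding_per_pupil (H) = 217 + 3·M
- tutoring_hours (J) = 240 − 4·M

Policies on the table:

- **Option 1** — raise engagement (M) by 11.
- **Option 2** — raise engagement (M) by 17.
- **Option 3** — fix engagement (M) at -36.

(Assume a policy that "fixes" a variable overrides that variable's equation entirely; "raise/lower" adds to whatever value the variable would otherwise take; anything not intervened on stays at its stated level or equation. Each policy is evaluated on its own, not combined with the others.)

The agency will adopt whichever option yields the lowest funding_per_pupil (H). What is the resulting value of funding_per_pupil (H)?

109

Option 1 (M + 11):
  M = 7 + 11 = 18
  H = 217 + 3·18 = 271
Option 2 (M + 17):
  M = 7 + 17 = 24
  H = 217 + 3·24 = 289
Option 3 (M := -36):
  M = -36
  H = 217 + 3·(-36) = 109
Comparing — Option 1: H=271, Option 2: H=289, Option 3: H=109. Lowest is 109 (Option 3).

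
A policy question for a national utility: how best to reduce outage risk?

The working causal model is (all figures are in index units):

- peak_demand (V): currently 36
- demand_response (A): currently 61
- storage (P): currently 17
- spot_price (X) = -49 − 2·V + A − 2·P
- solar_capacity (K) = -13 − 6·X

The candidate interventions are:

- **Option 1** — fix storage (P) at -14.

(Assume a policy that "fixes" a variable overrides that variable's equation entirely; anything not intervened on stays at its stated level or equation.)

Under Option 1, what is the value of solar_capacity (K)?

179

Option 1 (P := -14):
  V = 36
  A = 61
  P = -14
  X = -49 − 2·36 + 61 − 2·(-14) = -32
  K = -13 − 6·(-32) = 179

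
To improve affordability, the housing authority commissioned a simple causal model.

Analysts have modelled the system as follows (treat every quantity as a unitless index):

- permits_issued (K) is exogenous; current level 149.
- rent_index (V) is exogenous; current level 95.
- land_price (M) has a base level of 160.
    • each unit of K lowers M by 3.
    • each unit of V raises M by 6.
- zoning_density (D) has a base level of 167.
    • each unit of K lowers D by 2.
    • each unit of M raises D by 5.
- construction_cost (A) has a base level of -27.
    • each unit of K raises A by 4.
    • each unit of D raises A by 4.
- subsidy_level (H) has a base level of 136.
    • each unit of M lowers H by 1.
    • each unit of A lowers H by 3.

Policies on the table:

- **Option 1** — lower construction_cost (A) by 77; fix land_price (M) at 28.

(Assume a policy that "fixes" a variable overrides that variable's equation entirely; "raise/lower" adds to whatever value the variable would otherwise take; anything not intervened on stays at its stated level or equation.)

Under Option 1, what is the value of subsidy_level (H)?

Option 1 (A − 77, M := 28):
  K = 149
  V = 95
  M = 28
  D = 167 − 2·149 + 5·28 = 9
  A = -27 + 4·149 + 4·9 (−77 from intervention) = 528
  H = 136 − 28 − 3·528 = -1476

-1476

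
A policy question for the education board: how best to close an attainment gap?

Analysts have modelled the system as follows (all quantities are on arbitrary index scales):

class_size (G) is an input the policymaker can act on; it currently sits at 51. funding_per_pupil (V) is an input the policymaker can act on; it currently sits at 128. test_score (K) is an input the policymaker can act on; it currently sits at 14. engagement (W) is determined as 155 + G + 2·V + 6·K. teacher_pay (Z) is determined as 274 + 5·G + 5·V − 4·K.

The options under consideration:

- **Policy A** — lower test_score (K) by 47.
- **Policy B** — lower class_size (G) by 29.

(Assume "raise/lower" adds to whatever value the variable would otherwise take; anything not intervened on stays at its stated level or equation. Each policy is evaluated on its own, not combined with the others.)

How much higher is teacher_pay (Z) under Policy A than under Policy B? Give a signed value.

Policy A (K − 47):
  G = 51
  V = 128
  K = 14 − 47 = -33
  Z = 274 + 5·51 + 5·128 − 4·(-33) = 1301
Policy B (G − 29):
  G = 51 − 29 = 22
  V = 128
  K = 14
  Z = 274 + 5·22 + 5·128 − 4·14 = 968
Z: 1301 − 968 = 333

333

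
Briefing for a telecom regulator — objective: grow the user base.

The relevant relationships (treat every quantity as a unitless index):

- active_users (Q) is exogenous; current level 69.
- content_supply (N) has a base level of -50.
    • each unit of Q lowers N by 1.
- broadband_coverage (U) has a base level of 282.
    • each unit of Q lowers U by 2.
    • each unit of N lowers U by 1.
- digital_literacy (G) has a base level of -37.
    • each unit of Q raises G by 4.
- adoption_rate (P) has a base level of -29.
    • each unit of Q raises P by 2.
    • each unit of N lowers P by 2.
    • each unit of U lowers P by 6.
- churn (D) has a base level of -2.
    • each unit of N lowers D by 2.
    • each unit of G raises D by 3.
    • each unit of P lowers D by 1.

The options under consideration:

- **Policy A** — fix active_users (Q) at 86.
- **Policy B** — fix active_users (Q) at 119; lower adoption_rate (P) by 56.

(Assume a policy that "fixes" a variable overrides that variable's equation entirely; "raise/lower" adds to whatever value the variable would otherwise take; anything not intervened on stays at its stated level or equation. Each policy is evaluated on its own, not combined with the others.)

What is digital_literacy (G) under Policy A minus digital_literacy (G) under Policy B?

-132

Policy A (Q := 86):
  Q = 86
  G = -37 + 4·86 = 307
Policy B (Q := 119, P − 56):
  Q = 119
  G = -37 + 4·119 = 439
G: 307 − 439 = -132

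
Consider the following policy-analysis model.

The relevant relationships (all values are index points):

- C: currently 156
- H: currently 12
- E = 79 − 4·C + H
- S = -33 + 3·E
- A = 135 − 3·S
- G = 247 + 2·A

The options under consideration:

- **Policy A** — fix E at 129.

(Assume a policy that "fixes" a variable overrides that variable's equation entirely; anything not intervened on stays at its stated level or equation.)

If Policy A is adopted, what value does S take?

Policy A (E := 129):
  C = 156
  H = 12
  E = 129
  S = -33 + 3·129 = 354

354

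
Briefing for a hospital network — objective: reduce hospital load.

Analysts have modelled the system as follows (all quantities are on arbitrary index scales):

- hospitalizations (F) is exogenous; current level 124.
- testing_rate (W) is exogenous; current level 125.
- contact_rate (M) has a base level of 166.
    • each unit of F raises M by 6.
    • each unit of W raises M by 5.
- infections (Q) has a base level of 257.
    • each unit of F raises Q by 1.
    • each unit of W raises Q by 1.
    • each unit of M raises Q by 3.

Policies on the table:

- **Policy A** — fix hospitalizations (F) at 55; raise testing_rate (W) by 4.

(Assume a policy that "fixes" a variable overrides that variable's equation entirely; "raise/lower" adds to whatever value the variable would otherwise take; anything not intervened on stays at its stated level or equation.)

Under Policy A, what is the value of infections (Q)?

Policy A (F := 55, W + 4):
  F = 55
  W = 125 + 4 = 129
  M = 166 + 6·55 + 5·129 = 1141
  Q = 257 + 55 + 129 + 3·1141 = 3864

3864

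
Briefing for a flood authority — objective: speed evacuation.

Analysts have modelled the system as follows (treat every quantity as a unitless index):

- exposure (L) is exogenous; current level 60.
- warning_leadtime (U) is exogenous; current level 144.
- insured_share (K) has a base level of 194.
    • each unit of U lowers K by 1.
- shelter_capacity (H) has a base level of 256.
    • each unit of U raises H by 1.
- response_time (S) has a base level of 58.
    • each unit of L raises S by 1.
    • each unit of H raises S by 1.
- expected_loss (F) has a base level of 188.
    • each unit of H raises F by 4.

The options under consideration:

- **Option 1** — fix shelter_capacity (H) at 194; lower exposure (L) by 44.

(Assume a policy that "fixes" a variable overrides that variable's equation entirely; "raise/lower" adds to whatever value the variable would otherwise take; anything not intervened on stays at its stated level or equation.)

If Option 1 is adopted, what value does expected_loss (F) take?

Option 1 (H := 194, L − 44):
  U = 144
  H = 194
  F = 188 + 4·194 = 964

964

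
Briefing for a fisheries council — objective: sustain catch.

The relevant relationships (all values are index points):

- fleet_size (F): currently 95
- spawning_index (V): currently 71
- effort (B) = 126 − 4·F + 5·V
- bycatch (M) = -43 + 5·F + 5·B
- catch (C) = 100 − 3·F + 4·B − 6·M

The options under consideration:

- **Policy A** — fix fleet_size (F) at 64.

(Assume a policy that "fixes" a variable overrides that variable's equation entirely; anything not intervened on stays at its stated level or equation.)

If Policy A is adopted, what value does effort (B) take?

Policy A (F := 64):
  F = 64
  V = 71
  B = 126 − 4·64 + 5·71 = 225

225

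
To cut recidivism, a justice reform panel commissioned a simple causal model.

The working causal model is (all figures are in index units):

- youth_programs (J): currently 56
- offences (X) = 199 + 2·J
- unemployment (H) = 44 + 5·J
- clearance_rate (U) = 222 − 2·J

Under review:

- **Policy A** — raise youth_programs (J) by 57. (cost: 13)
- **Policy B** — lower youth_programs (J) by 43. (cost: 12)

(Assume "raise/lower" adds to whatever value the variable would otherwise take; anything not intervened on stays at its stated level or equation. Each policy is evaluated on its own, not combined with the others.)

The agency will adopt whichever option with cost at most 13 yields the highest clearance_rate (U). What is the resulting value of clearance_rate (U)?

Policy A (J + 57):
  J = 56 + 57 = 113
  U = 222 − 2·113 = -4
Policy B (J − 43):
  J = 56 − 43 = 13
  U = 222 − 2·13 = 196
Comparing — Policy A: U=-4, Policy B: U=196. Highest is 196 (Policy B).

196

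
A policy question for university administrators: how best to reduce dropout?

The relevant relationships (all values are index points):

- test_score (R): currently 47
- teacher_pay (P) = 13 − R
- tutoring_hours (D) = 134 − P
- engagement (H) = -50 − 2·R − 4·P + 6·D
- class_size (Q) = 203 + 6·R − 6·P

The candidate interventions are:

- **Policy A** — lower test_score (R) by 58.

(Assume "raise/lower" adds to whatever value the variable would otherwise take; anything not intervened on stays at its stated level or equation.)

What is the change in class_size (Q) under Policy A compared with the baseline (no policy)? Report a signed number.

-696

Baseline:
  R = 47
  P = 13 − 47 = -34
  Q = 203 + 6·47 − 6·(-34) = 689
Policy A (R − 58):
  R = 47 − 58 = -11
  P = 13 − (-11) = 24
  Q = 203 + 6·(-11) − 6·24 = -7
Change in Q: -7 − 689 = -696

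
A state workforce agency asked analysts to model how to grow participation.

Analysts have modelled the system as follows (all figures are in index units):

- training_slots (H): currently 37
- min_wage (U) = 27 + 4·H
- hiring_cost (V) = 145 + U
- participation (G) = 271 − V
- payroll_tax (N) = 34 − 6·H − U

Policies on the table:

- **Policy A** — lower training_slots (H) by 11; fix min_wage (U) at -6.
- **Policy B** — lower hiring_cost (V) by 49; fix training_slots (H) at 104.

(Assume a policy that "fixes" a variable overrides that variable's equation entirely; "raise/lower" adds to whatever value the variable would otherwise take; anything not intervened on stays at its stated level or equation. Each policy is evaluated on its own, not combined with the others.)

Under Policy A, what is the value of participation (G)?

132

Policy A (H − 11, U := -6):
  H = 37 − 11 = 26
  U = -6
  V = 145 + (-6) = 139
  G = 271 − 139 = 132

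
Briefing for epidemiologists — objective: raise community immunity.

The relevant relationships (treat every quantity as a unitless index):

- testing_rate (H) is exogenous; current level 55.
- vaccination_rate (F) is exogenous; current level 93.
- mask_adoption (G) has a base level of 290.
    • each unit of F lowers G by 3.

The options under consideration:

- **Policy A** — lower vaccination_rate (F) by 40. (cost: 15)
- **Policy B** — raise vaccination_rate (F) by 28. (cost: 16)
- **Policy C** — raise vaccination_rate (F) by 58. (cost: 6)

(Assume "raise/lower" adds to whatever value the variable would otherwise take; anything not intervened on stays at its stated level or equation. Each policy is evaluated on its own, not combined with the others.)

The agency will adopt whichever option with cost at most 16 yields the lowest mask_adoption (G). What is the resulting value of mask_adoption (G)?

-163

Policy A (F − 40):
  F = 93 − 40 = 53
  G = 290 − 3·53 = 131
Policy B (F + 28):
  F = 93 + 28 = 121
  G = 290 − 3·121 = -73
Policy C (F + 58):
  F = 93 + 58 = 151
  G = 290 − 3·151 = -163
Comparing — Policy A: G=131, Policy B: G=-73, Policy C: G=-163. Lowest is -163 (Policy C).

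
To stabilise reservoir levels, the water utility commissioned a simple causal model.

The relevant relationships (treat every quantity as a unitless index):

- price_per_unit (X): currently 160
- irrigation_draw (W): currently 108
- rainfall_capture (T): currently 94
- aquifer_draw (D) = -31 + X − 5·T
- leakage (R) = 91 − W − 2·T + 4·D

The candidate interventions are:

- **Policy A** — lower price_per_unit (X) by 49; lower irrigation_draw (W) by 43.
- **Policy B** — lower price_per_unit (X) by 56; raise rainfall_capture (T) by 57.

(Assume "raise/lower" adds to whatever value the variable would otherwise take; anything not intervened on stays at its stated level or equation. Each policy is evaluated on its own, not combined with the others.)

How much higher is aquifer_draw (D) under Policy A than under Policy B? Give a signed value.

292

Policy A (X − 49, W − 43):
  X = 160 − 49 = 111
  T = 94
  D = -31 + 111 − 5·94 = -390
Policy B (X − 56, T + 57):
  X = 160 − 56 = 104
  T = 94 + 57 = 151
  D = -31 + 104 − 5·151 = -682
D: -390 − (-682) = 292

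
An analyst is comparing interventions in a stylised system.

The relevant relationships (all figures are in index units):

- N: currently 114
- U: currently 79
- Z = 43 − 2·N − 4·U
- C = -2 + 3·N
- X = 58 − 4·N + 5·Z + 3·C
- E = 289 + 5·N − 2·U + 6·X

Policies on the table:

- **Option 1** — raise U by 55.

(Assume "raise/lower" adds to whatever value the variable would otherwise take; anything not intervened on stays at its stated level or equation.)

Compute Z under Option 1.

-721

Option 1 (U + 55):
  N = 114
  U = 79 + 55 = 134
  Z = 43 − 2·114 − 4·134 = -721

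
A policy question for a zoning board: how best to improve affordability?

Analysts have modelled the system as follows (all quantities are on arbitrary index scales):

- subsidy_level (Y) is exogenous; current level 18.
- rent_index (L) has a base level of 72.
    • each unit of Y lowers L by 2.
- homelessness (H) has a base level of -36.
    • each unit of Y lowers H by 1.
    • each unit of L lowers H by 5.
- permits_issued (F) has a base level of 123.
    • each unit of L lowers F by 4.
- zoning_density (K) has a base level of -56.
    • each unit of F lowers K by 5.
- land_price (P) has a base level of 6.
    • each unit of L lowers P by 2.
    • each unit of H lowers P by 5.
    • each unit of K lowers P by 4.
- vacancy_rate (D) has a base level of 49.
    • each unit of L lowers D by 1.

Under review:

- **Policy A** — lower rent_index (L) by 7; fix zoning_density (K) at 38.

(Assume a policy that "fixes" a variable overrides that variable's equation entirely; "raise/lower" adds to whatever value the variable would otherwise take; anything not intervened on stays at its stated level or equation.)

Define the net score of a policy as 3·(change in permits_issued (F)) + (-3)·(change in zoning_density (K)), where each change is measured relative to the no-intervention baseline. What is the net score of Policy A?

Baseline:
  Y = 18
  L = 72 − 2·18 = 36
  F = 123 − 4·36 = -21
  K = -56 − 5·(-21) = 49
Policy A (L − 7, K := 38):
  Y = 18
  L = 72 − 2·18 (−7 from intervention) = 29
  F = 123 − 4·29 = 7
  K = 38
ΔF = 7 − (-21) = 28; ΔK = 38 − 49 = -11
Score = 3·28 + (-3)·(-11) = 117

117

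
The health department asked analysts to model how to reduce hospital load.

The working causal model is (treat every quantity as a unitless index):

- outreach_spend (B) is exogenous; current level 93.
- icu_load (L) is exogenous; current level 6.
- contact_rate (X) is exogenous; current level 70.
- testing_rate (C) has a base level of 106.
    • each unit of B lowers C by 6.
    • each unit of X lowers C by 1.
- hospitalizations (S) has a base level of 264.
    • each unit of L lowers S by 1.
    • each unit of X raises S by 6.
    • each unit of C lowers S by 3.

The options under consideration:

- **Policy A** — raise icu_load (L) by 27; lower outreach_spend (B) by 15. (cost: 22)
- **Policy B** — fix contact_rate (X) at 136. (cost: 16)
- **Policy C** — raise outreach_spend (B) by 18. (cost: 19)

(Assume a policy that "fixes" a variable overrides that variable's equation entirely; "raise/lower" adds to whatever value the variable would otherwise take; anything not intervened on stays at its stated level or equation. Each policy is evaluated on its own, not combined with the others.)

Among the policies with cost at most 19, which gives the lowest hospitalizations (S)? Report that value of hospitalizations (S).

2568

Policy B (X := 136):
  B = 93
  L = 6
  X = 136
  C = 106 − 6·93 − 136 = -588
  S = 264 − 6 + 6·136 − 3·(-588) = 2838
Policy C (B + 18):
  B = 93 + 18 = 111
  L = 6
  X = 70
  C = 106 − 6·111 − 70 = -630
  S = 264 − 6 + 6·70 − 3·(-630) = 2568
Comparing — Policy B: S=2838, Policy C: S=2568. Lowest is 2568 (Policy C).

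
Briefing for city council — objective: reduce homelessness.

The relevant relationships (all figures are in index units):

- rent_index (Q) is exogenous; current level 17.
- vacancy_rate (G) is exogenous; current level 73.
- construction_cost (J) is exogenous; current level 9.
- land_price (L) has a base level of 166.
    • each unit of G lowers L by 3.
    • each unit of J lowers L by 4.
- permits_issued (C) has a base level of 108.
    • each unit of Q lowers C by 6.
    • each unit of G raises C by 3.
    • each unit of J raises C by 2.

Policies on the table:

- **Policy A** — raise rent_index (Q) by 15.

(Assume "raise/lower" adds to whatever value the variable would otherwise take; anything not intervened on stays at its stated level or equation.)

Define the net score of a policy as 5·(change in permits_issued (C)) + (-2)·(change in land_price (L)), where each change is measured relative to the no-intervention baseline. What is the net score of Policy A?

-450

Baseline:
  Q = 17
  G = 73
  J = 9
  L = 166 − 3·73 − 4·9 = -89
  C = 108 − 6·17 + 3·73 + 2·9 = 243
Policy A (Q + 15):
  Q = 17 + 15 = 32
  G = 73
  J = 9
  L = 166 − 3·73 − 4·9 = -89
  C = 108 − 6·32 + 3·73 + 2·9 = 153
ΔC = 153 − 243 = -90; ΔL = -89 − (-89) = 0
Score = 5·(-90) + (-2)·0 = -450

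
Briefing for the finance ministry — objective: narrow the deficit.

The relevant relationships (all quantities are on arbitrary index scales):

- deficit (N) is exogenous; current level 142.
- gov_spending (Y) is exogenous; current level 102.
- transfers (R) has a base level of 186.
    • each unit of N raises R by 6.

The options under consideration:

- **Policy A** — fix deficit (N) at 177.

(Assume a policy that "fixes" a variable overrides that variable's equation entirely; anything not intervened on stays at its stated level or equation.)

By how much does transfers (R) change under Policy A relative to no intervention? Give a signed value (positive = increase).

210

Baseline:
  N = 142
  R = 186 + 6·142 = 1038
Policy A (N := 177):
  N = 177
  R = 186 + 6·177 = 1248
Change in R: 1248 − 1038 = 210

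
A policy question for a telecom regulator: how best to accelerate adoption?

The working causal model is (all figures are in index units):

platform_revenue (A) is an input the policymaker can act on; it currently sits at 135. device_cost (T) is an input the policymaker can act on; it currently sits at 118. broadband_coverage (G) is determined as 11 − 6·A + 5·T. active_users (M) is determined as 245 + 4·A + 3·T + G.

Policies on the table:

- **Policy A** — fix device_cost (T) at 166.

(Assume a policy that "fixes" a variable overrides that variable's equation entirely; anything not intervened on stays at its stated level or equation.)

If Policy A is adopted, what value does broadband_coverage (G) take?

Policy A (T := 166):
  A = 135
  T = 166
  G = 11 − 6·135 + 5·166 = 31

31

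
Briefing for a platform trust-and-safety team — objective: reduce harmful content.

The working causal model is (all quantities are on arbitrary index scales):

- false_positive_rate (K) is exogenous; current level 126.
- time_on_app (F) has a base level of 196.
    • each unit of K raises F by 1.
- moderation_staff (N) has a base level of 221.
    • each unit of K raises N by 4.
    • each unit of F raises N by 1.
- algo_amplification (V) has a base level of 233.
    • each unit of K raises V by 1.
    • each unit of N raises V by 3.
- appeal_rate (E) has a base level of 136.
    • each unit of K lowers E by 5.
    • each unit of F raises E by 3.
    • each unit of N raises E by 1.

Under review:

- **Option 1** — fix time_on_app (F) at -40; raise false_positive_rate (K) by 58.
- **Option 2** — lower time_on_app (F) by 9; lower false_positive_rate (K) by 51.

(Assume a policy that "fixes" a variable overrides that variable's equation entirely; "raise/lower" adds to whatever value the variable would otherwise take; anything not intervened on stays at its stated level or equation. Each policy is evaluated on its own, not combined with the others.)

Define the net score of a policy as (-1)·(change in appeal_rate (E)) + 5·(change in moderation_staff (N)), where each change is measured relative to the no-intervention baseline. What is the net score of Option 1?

Baseline:
  K = 126
  F = 196 + 126 = 322
  N = 221 + 4·126 + 322 = 1047
  E = 136 − 5·126 + 3·322 + 1047 = 1519
Option 1 (F := -40, K + 58):
  K = 126 + 58 = 184
  F = -40
  N = 221 + 4·184 + (-40) = 917
  E = 136 − 5·184 + 3·(-40) + 917 = 13
ΔE = 13 − 1519 = -1506; ΔN = 917 − 1047 = -130
Score = (-1)·(-1506) + 5·(-130) = 856

856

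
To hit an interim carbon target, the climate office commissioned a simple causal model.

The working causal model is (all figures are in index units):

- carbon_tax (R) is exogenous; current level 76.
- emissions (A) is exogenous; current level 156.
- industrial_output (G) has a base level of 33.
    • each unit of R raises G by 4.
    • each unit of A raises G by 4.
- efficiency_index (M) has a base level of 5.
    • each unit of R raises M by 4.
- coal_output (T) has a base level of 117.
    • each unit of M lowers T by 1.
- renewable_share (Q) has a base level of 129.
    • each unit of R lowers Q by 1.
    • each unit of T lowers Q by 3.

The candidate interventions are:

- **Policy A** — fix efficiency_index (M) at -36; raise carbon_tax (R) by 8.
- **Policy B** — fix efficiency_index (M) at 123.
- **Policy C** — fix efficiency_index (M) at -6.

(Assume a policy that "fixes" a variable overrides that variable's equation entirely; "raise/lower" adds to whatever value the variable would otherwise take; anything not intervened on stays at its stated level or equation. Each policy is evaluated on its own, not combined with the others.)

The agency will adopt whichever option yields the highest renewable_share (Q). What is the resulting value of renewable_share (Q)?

Policy A (M := -36, R + 8):
  R = 76 + 8 = 84
  M = -36
  T = 117 − (-36) = 153
  Q = 129 − 84 − 3·153 = -414
Policy B (M := 123):
  R = 76
  M = 123
  T = 117 − 123 = -6
  Q = 129 − 76 − 3·(-6) = 71
Policy C (M := -6):
  R = 76
  M = -6
  T = 117 − (-6) = 123
  Q = 129 − 76 − 3·123 = -316
Comparing — Policy A: Q=-414, Policy B: Q=71, Policy C: Q=-316. Highest is 71 (Policy B).

71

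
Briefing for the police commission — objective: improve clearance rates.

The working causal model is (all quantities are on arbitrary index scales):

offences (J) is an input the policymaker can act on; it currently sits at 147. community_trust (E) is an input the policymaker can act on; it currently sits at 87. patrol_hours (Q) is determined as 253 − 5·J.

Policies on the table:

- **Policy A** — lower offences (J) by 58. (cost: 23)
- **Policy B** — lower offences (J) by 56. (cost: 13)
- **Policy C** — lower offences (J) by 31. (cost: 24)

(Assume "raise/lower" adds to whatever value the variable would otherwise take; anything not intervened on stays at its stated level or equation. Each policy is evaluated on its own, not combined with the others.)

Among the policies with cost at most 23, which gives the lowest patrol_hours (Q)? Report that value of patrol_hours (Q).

Policy A (J − 58):
  J = 147 − 58 = 89
  Q = 253 − 5·89 = -192
Policy B (J − 56):
  J = 147 − 56 = 91
  Q = 253 − 5·91 = -202
Comparing — Policy A: Q=-192, Policy B: Q=-202. Lowest is -202 (Policy B).

-202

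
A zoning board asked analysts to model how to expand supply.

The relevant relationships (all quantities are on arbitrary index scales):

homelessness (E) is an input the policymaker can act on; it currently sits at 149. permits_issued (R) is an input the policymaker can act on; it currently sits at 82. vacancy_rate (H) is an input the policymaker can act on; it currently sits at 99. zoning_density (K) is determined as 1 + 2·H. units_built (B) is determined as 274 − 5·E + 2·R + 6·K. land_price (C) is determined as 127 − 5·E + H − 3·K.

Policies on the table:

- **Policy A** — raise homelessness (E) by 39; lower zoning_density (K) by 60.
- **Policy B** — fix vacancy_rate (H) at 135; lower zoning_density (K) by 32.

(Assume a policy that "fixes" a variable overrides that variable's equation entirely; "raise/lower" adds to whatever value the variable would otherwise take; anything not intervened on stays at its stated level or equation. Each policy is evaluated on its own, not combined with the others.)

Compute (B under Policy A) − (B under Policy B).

-795

Policy A (E + 39, K − 60):
  E = 149 + 39 = 188
  R = 82
  H = 99
  K = 1 + 2·99 (−60 from intervention) = 139
  B = 274 − 5·188 + 2·82 + 6·139 = 332
Policy B (H := 135, K − 32):
  E = 149
  R = 82
  H = 135
  K = 1 + 2·135 (−32 from intervention) = 239
  B = 274 − 5·149 + 2·82 + 6·239 = 1127
B: 332 − 1127 = -795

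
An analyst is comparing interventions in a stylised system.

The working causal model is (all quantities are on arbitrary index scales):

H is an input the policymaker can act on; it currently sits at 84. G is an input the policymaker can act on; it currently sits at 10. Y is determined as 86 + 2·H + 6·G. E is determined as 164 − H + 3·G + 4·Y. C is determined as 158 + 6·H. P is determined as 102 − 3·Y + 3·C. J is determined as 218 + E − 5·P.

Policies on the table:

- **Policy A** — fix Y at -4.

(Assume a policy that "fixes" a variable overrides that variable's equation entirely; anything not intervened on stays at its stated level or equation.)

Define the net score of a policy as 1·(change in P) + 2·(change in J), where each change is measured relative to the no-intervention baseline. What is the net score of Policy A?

-11130

Baseline:
  H = 84
  G = 10
  Y = 86 + 2·84 + 6·10 = 314
  E = 164 − 84 + 3·10 + 4·314 = 1366
  C = 158 + 6·84 = 662
  P = 102 − 3·314 + 3·662 = 1146
  J = 218 + 1366 − 5·1146 = -4146
Policy A (Y := -4):
  H = 84
  G = 10
  Y = -4
  E = 164 − 84 + 3·10 + 4·(-4) = 94
  C = 158 + 6·84 = 662
  P = 102 − 3·(-4) + 3·662 = 2100
  J = 218 + 94 − 5·2100 = -10188
ΔP = 2100 − 1146 = 954; ΔJ = -10188 − (-4146) = -6042
Score = 1·954 + 2·(-6042) = -11130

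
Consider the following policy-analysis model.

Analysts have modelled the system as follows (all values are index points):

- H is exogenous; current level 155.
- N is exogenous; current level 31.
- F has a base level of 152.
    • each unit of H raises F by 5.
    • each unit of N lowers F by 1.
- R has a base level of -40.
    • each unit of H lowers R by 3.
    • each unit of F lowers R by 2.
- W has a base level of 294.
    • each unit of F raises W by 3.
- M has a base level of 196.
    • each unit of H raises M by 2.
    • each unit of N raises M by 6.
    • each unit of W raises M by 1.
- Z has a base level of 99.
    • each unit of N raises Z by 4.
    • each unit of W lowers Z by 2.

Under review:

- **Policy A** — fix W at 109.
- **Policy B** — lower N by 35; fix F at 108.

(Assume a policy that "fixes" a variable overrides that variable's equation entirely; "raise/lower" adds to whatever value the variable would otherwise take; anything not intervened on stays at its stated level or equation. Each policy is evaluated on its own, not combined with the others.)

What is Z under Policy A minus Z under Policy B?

1158

Policy A (W := 109):
  H = 155
  N = 31
  F = 152 + 5·155 − 31 = 896
  W = 109
  Z = 99 + 4·31 − 2·109 = 5
Policy B (N − 35, F := 108):
  H = 155
  N = 31 − 35 = -4
  F = 108
  W = 294 + 3·108 = 618
  Z = 99 + 4·(-4) − 2·618 = -1153
Z: 5 − (-1153) = 1158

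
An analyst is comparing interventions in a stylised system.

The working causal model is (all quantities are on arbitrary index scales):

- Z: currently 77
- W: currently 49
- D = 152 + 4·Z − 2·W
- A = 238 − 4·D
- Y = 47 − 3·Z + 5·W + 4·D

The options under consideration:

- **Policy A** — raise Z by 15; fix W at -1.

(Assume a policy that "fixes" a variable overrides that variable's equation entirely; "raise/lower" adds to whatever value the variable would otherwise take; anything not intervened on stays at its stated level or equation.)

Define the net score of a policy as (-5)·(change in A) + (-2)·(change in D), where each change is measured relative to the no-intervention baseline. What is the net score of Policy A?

2880

Baseline:
  Z = 77
  W = 49
  D = 152 + 4·77 − 2·49 = 362
  A = 238 − 4·362 = -1210
Policy A (Z + 15, W := -1):
  Z = 77 + 15 = 92
  W = -1
  D = 152 + 4·92 − 2·(-1) = 522
  A = 238 − 4·522 = -1850
ΔA = -1850 − (-1210) = -640; ΔD = 522 − 362 = 160
Score = (-5)·(-640) + (-2)·160 = 2880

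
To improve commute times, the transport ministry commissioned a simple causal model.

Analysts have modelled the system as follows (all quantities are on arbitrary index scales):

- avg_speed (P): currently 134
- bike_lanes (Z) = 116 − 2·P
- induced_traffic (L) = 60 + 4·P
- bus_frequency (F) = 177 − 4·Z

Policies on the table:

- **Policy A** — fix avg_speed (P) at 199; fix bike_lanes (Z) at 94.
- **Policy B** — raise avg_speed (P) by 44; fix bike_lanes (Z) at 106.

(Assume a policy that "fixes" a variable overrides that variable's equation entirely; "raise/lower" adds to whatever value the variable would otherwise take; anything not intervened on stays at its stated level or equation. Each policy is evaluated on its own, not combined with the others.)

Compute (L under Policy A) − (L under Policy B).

84

Policy A (P := 199, Z := 94):
  P = 199
  L = 60 + 4·199 = 856
Policy B (P + 44, Z := 106):
  P = 134 + 44 = 178
  L = 60 + 4·178 = 772
L: 856 − 772 = 84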